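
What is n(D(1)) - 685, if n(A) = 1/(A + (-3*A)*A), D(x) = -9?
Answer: -172621/252 ≈ -685.00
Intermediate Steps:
n(A) = 1/(A - 3*A²)
n(D(1)) - 685 = -1/(-9*(-1 + 3*(-9))) - 685 = -1*(-⅑)/(-1 - 27) - 685 = -1*(-⅑)/(-28) - 685 = -1*(-⅑)*(-1/28) - 685 = -1/252 - 685 = -172621/252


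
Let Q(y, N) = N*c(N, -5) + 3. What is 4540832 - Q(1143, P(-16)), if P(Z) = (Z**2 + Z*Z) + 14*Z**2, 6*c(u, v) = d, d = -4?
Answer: 13630679/3 ≈ 4.5436e+6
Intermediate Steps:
c(u, v) = -2/3 (c(u, v) = (1/6)*(-4) = -2/3)
P(Z) = 16*Z**2 (P(Z) = (Z**2 + Z**2) + 14*Z**2 = 2*Z**2 + 14*Z**2 = 16*Z**2)
Q(y, N) = 3 - 2*N/3 (Q(y, N) = N*(-2/3) + 3 = -2*N/3 + 3 = 3 - 2*N/3)
4540832 - Q(1143, P(-16)) = 4540832 - (3 - 32*(-16)**2/3) = 4540832 - (3 - 32*256/3) = 4540832 - (3 - 2/3*4096) = 4540832 - (3 - 8192/3) = 4540832 - 1*(-8183/3) = 4540832 + 8183/3 = 13630679/3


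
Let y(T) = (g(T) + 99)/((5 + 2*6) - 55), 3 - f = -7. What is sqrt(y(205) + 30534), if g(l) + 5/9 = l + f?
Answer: sqrt(396712666)/114 ≈ 174.72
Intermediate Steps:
f = 10 (f = 3 - 1*(-7) = 3 + 7 = 10)
g(l) = 85/9 + l (g(l) = -5/9 + (l + 10) = -5/9 + (10 + l) = 85/9 + l)
y(T) = -488/171 - T/38 (y(T) = ((85/9 + T) + 99)/((5 + 2*6) - 55) = (976/9 + T)/((5 + 12) - 55) = (976/9 + T)/(17 - 55) = (976/9 + T)/(-38) = (976/9 + T)*(-1/38) = -488/171 - T/38)
sqrt(y(205) + 30534) = sqrt((-488/171 - 1/38*205) + 30534) = sqrt((-488/171 - 205/38) + 30534) = sqrt(-2821/342 + 30534) = sqrt(10439807/342) = sqrt(396712666)/114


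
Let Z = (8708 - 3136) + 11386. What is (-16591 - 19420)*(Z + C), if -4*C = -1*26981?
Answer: -3414310943/4 ≈ -8.5358e+8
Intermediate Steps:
C = 26981/4 (C = -(-1)*26981/4 = -1/4*(-26981) = 26981/4 ≈ 6745.3)
Z = 16958 (Z = 5572 + 11386 = 16958)
(-16591 - 19420)*(Z + C) = (-16591 - 19420)*(16958 + 26981/4) = -36011*94813/4 = -3414310943/4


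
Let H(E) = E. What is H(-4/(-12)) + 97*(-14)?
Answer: -4073/3 ≈ -1357.7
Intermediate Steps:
H(-4/(-12)) + 97*(-14) = -4/(-12) + 97*(-14) = -4*(-1/12) - 1358 = 1/3 - 1358 = -4073/3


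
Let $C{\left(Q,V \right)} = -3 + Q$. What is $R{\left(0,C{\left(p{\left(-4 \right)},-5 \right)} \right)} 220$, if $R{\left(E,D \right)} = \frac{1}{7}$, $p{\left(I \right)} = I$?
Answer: $\frac{220}{7} \approx 31.429$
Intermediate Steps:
$R{\left(E,D \right)} = \frac{1}{7}$
$R{\left(0,C{\left(p{\left(-4 \right)},-5 \right)} \right)} 220 = \frac{1}{7} \cdot 220 = \frac{220}{7}$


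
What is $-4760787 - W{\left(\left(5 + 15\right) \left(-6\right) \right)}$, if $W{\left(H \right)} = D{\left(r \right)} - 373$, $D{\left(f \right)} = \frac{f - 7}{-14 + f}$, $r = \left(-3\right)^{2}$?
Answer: $- \frac{23802068}{5} \approx -4.7604 \cdot 10^{6}$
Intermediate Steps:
$r = 9$
$D{\left(f \right)} = \frac{-7 + f}{-14 + f}$
$W{\left(H \right)} = - \frac{1867}{5}$ ($W{\left(H \right)} = \frac{-7 + 9}{-14 + 9} - 373 = \frac{1}{-5} \cdot 2 - 373 = \left(- \frac{1}{5}\right) 2 - 373 = - \frac{2}{5} - 373 = - \frac{1867}{5}$)
$-4760787 - W{\left(\left(5 + 15\right) \left(-6\right) \right)} = -4760787 - - \frac{1867}{5} = -4760787 + \frac{1867}{5} = - \frac{23802068}{5}$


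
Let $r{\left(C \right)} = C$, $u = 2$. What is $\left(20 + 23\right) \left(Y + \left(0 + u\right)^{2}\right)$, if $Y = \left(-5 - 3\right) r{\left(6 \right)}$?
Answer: $-1892$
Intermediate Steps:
$Y = -48$ ($Y = \left(-5 - 3\right) 6 = \left(-8\right) 6 = -48$)
$\left(20 + 23\right) \left(Y + \left(0 + u\right)^{2}\right) = \left(20 + 23\right) \left(-48 + \left(0 + 2\right)^{2}\right) = 43 \left(-48 + 2^{2}\right) = 43 \left(-48 + 4\right) = 43 \left(-44\right) = -1892$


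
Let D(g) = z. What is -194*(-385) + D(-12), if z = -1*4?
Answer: 74686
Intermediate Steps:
z = -4
D(g) = -4
-194*(-385) + D(-12) = -194*(-385) - 4 = 74690 - 4 = 74686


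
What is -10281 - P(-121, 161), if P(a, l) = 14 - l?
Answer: -10134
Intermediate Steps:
-10281 - P(-121, 161) = -10281 - (14 - 1*161) = -10281 - (14 - 161) = -10281 - 1*(-147) = -10281 + 147 = -10134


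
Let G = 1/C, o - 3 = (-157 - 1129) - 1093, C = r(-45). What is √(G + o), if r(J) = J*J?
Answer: I*√4811399/45 ≈ 48.744*I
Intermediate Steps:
r(J) = J²
C = 2025 (C = (-45)² = 2025)
o = -2376 (o = 3 + ((-157 - 1129) - 1093) = 3 + (-1286 - 1093) = 3 - 2379 = -2376)
G = 1/2025 ≈ 0.00049383
√(G + o) = √(1/2025 - 2376) = √(-4811399/2025) = I*√4811399/45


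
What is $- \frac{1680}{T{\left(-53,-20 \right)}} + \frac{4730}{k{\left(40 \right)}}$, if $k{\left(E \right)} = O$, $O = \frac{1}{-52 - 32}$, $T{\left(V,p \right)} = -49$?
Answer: $- \frac{2781000}{7} \approx -3.9729 \cdot 10^{5}$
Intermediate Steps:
$O = - \frac{1}{84}$ ($O = \frac{1}{-84} = - \frac{1}{84} \approx -0.011905$)
$k{\left(E \right)} = - \frac{1}{84}$
$- \frac{1680}{T{\left(-53,-20 \right)}} + \frac{4730}{k{\left(40 \right)}} = - \frac{1680}{-49} + \frac{4730}{- \frac{1}{84}} = \left(-1680\right) \left(- \frac{1}{49}\right) + 4730 \left(-84\right) = \frac{240}{7} - 397320 = - \frac{2781000}{7}$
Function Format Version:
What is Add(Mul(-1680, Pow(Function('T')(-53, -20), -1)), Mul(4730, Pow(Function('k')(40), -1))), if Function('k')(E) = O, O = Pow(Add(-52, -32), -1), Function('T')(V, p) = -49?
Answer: Rational(-2781000, 7) ≈ -3.9729e+5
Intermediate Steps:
O = Rational(-1, 84) (O = Pow(-84, -1) = Rational(-1, 84) ≈ -0.011905)
Function('k')(E) = Rational(-1, 84)
Add(Mul(-1680, Pow(Function('T')(-53, -20), -1)), Mul(4730, Pow(Function('k')(40), -1))) = Add(Mul(-1680, Pow(-49, -1)), Mul(4730, Pow(Rational(-1, 84), -1))) = Add(Mul(-1680, Rational(-1, 49)), Mul(4730, -84)) = Add(Rational(240, 7), -397320) = Rational(-2781000, 7)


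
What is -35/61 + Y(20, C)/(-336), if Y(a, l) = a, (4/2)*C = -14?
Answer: -3245/5124 ≈ -0.63329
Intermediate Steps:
C = -7 (C = (½)*(-14) = -7)
-35/61 + Y(20, C)/(-336) = -35/61 + 20/(-336) = -35*1/61 + 20*(-1/336) = -35/61 - 5/84 = -3245/5124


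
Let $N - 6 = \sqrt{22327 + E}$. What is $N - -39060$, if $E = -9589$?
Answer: $39066 + \sqrt{12738} \approx 39179.0$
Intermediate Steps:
$N = 6 + \sqrt{12738}$ ($N = 6 + \sqrt{22327 - 9589} = 6 + \sqrt{12738} \approx 118.86$)
$N - -39060 = \left(6 + \sqrt{12738}\right) - -39060 = \left(6 + \sqrt{12738}\right) + 39060 = 39066 + \sqrt{12738}$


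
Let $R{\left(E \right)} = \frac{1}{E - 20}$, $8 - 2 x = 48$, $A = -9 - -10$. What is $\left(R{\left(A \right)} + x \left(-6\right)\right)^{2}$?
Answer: $\frac{5193841}{361} \approx 14387.0$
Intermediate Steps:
$A = 1$ ($A = -9 + 10 = 1$)
$x = -20$ ($x = 4 - 24 = -20$)
$R{\left(E \right)} = \frac{1}{-20 + E}$
$\left(R{\left(A \right)} + x \left(-6\right)\right)^{2} = \left(\frac{1}{-20 + 1} - -120\right)^{2} = \left(\frac{1}{-19} + 120\right)^{2} = \left(- \frac{1}{19} + 120\right)^{2} = \left(\frac{2279}{19}\right)^{2} = \frac{5193841}{361}$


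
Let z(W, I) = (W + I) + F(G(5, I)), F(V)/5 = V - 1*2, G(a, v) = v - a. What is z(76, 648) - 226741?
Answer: -222812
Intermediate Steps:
F(V) = -10 + 5*V (F(V) = 5*(V - 1*2) = 5*(V - 2) = 5*(-2 + V) = -10 + 5*V)
z(W, I) = -35 + W + 6*I (z(W, I) = (W + I) + (-10 + 5*(I - 1*5)) = (I + W) + (-10 + 5*(I - 5)) = (I + W) + (-10 + 5*(-5 + I)) = (I + W) + (-10 + (-25 + 5*I)) = (I + W) + (-35 + 5*I) = -35 + W + 6*I)
z(76, 648) - 226741 = (-35 + 76 + 6*648) - 226741 = (-35 + 76 + 3888) - 226741 = 3929 - 226741 = -222812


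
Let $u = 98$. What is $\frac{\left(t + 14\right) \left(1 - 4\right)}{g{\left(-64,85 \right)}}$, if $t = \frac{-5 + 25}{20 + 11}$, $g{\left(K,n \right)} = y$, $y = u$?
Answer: $- \frac{681}{1519} \approx -0.44832$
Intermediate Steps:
$y = 98$
$g{\left(K,n \right)} = 98$
$t = \frac{20}{31} \approx 0.64516$
$\frac{\left(t + 14\right) \left(1 - 4\right)}{g{\left(-64,85 \right)}} = \frac{\left(\frac{20}{31} + 14\right) \left(1 - 4\right)}{98} = \frac{454 \left(1 - 4\right)}{31} \cdot \frac{1}{98} = \frac{454}{31} \left(-3\right) \frac{1}{98} = \left(- \frac{1362}{31}\right) \frac{1}{98} = - \frac{681}{1519}$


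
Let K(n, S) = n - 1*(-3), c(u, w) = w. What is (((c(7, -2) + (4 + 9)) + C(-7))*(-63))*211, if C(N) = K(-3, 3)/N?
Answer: -146223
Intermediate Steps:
K(n, S) = 3 + n (K(n, S) = n + 3 = 3 + n)
C(N) = 0 (C(N) = (3 - 3)/N = 0/N = 0)
(((c(7, -2) + (4 + 9)) + C(-7))*(-63))*211 = (((-2 + (4 + 9)) + 0)*(-63))*211 = (((-2 + 13) + 0)*(-63))*211 = ((11 + 0)*(-63))*211 = (11*(-63))*211 = -693*211 = -146223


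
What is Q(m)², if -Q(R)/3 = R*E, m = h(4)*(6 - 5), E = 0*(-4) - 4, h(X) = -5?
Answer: 3600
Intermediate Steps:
E = -4 (E = 0 - 4 = -4)
m = -5 (m = -5*(6 - 5) = -5*1 = -5)
Q(R) = 12*R (Q(R) = -3*R*(-4) = -(-12)*R = 12*R)
Q(m)² = (12*(-5))² = (-60)² = 3600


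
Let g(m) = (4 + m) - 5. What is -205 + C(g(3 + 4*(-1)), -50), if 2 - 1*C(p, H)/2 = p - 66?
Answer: -65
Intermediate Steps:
g(m) = -1 + m
C(p, H) = 136 - 2*p (C(p, H) = 4 - 2*(p - 66) = 4 - 2*(-66 + p) = 4 + (132 - 2*p) = 136 - 2*p)
-205 + C(g(3 + 4*(-1)), -50) = -205 + (136 - 2*(-1 + (3 + 4*(-1)))) = -205 + (136 - 2*(-1 + (3 - 4))) = -205 + (136 - 2*(-1 - 1)) = -205 + (136 - 2*(-2)) = -205 + (136 + 4) = -205 + 140 = -65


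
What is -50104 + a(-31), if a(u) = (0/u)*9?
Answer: -50104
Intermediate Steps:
a(u) = 0 (a(u) = 0*9 = 0)
-50104 + a(-31) = -50104 + 0 = -50104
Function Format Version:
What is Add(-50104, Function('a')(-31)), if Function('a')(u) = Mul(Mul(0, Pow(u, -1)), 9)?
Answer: -50104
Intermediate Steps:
Function('a')(u) = 0 (Function('a')(u) = Mul(0, 9) = 0)
Add(-50104, Function('a')(-31)) = Add(-50104, 0) = -50104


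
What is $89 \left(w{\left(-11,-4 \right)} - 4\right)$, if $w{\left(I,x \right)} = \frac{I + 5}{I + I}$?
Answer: $- \frac{3649}{11} \approx -331.73$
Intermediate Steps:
$w{\left(I,x \right)} = \frac{5 + I}{2 I}$
$89 \left(w{\left(-11,-4 \right)} - 4\right) = 89 \left(\frac{5 - 11}{2 \left(-11\right)} - 4\right) = 89 \left(\frac{1}{2} \left(- \frac{1}{11}\right) \left(-6\right) - 4\right) = 89 \left(\frac{3}{11} - 4\right) = 89 \left(- \frac{41}{11}\right) = - \frac{3649}{11}$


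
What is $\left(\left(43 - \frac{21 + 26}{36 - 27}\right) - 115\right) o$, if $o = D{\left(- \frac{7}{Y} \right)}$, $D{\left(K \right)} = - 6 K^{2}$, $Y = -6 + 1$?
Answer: $\frac{13622}{15} \approx 908.13$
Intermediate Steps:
$Y = -5$
$o = - \frac{294}{25}$ ($o = - 6 \left(- \frac{7}{-5}\right)^{2} = - 6 \left(\left(-7\right) \left(- \frac{1}{5}\right)\right)^{2} = - 6 \left(\frac{7}{5}\right)^{2} = \left(-6\right) \frac{49}{25} = - \frac{294}{25} \approx -11.76$)
$\left(\left(43 - \frac{21 + 26}{36 - 27}\right) - 115\right) o = \left(\left(43 - \frac{21 + 26}{36 - 27}\right) - 115\right) \left(- \frac{294}{25}\right) = \left(\left(43 - \frac{47}{9}\right) - 115\right) \left(- \frac{294}{25}\right) = \left(\frac{340}{9} - 115\right) \left(- \frac{294}{25}\right) = \left(- \frac{695}{9}\right) \left(- \frac{294}{25}\right) = \frac{13622}{15}$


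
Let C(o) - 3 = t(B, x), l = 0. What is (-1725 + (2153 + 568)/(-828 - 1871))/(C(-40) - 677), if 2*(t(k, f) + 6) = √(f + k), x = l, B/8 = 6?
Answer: 791944320/311996303 + 2329248*√3/311996303 ≈ 2.5512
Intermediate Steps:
B = 48 (B = 8*6 = 48)
x = 0
t(k, f) = -6 + √(f + k)/2
C(o) = -3 + 2*√3 (C(o) = 3 + (-6 + √(0 + 48)/2) = 3 + (-6 + √48/2) = 3 + (-6 + (4*√3)/2) = 3 + (-6 + 2*√3) = -3 + 2*√3)
(-1725 + (2153 + 568)/(-828 - 1871))/(C(-40) - 677) = (-1725 + (2153 + 568)/(-828 - 1871))/((-3 + 2*√3) - 677) = (-1725 + 2721/(-2699))/(-680 + 2*√3) = (-1725 + 2721*(-1/2699))/(-680 + 2*√3) = (-1725 - 2721/2699)/(-680 + 2*√3) = -4658496/(2699*(-680 + 2*√3))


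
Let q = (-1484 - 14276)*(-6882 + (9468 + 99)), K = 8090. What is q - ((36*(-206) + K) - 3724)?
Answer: -42312550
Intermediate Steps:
q = -42315600 (q = -15760*(-6882 + 9567) = -15760*2685 = -42315600)
q - ((36*(-206) + K) - 3724) = -42315600 - ((36*(-206) + 8090) - 3724) = -42315600 - ((-7416 + 8090) - 3724) = -42315600 - (674 - 3724) = -42315600 - 1*(-3050) = -42315600 + 3050 = -42312550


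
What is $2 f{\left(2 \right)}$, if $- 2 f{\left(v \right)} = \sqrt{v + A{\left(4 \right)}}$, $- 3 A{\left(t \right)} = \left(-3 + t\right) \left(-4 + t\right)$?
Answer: $- \sqrt{2} \approx -1.4142$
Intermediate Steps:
$A{\left(t \right)} = - \frac{\left(-4 + t\right) \left(-3 + t\right)}{3}$ ($A{\left(t \right)} = - \frac{\left(-3 + t\right) \left(-4 + t\right)}{3} = - \frac{\left(-4 + t\right) \left(-3 + t\right)}{3}$)
$f{\left(v \right)} = - \frac{\sqrt{v}}{2}$ ($f{\left(v \right)} = - \frac{\sqrt{v - \left(- \frac{16}{3} + \frac{16}{3}\right)}}{2} = - \frac{\sqrt{v - 0}}{2} = - \frac{\sqrt{v + 0}}{2} = - \frac{\sqrt{v}}{2}$)
$2 f{\left(2 \right)} = 2 \left(- \frac{\sqrt{2}}{2}\right) = - \sqrt{2}$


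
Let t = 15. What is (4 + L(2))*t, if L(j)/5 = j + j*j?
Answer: 510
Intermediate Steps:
L(j) = 5*j + 5*j² (L(j) = 5*(j + j*j) = 5*(j + j²) = 5*j + 5*j²)
(4 + L(2))*t = (4 + 5*2*(1 + 2))*15 = (4 + 5*2*3)*15 = (4 + 30)*15 = 34*15 = 510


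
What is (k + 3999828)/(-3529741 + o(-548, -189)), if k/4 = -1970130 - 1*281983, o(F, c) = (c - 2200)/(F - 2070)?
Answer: 13112577632/9240859549 ≈ 1.4190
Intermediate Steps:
o(F, c) = (-2200 + c)/(-2070 + F)
k = -9008452 (k = 4*(-1970130 - 1*281983) = 4*(-1970130 - 281983) = 4*(-2252113) = -9008452)
(k + 3999828)/(-3529741 + o(-548, -189)) = (-9008452 + 3999828)/(-3529741 + (-2200 - 189)/(-2070 - 548)) = -5008624/(-3529741 - 2389/(-2618)) = -5008624/(-3529741 - 1/2618*(-2389)) = -5008624/(-3529741 + 2389/2618) = -5008624/(-9240859549/2618) = -5008624*(-2618/9240859549) = 13112577632/9240859549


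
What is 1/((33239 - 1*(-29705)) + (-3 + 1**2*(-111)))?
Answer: 1/62830 ≈ 1.5916e-5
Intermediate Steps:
1/((33239 - 1*(-29705)) + (-3 + 1**2*(-111))) = 1/((33239 + 29705) + (-3 + 1*(-111))) = 1/(62944 + (-3 - 111)) = 1/(62944 - 114) = 1/62830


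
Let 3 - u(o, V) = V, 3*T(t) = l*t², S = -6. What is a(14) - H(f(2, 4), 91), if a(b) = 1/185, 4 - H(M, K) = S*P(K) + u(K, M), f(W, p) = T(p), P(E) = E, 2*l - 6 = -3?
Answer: -102674/185 ≈ -554.99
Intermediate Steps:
l = 3/2 (l = 3 + (½)*(-3) = 3 - 3/2 = 3/2 ≈ 1.5000)
T(t) = t²/2 (T(t) = (3*t²/2)/3 = t²/2)
f(W, p) = p²/2
u(o, V) = 3 - V
H(M, K) = 1 + M + 6*K (H(M, K) = 4 - (-6*K + (3 - M)) = 4 - (3 - M - 6*K) = 4 + (-3 + M + 6*K) = 1 + M + 6*K)
a(b) = 1/185
a(14) - H(f(2, 4), 91) = 1/185 - (1 + (½)*4² + 6*91) = 1/185 - (1 + (½)*16 + 546) = 1/185 - (1 + 8 + 546) = 1/185 - 1*555 = 1/185 - 555 = -102674/185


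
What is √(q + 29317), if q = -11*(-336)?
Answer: √33013 ≈ 181.69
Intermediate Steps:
q = 3696
√(q + 29317) = √(3696 + 29317) = √33013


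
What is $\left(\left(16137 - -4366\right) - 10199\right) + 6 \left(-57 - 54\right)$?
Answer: $9638$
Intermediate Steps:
$\left(\left(16137 - -4366\right) - 10199\right) + 6 \left(-57 - 54\right) = \left(\left(16137 + 4366\right) - 10199\right) + 6 \left(-111\right) = \left(20503 - 10199\right) - 666 = 10304 - 666 = 9638$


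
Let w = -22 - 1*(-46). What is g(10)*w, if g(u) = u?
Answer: 240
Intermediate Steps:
w = 24 (w = -22 + 46 = 24)
g(10)*w = 10*24 = 240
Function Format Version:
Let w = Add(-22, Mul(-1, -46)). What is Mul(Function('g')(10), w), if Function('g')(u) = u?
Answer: 240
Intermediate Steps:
w = 24 (w = Add(-22, 46) = 24)
Mul(Function('g')(10), w) = Mul(10, 24) = 240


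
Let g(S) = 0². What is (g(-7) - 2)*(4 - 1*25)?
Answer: 42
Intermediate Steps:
g(S) = 0
(g(-7) - 2)*(4 - 1*25) = (0 - 2)*(4 - 1*25) = -2*(4 - 25) = -2*(-21) = 42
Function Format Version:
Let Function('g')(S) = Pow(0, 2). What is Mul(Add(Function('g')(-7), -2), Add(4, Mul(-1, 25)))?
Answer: 42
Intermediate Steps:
Function('g')(S) = 0
Mul(Add(Function('g')(-7), -2), Add(4, Mul(-1, 25))) = Mul(Add(0, -2), Add(4, Mul(-1, 25))) = Mul(-2, Add(4, -25)) = Mul(-2, -21) = 42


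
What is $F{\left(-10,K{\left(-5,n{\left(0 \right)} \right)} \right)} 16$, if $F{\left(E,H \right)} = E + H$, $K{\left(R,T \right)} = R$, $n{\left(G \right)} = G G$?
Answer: $-240$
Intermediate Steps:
$n{\left(G \right)} = G^{2}$
$F{\left(-10,K{\left(-5,n{\left(0 \right)} \right)} \right)} 16 = \left(-10 - 5\right) 16 = \left(-15\right) 16 = -240$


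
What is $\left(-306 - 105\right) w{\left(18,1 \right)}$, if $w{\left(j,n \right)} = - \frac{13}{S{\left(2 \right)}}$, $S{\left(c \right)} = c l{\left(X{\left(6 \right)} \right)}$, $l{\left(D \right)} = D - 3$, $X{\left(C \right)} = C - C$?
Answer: $- \frac{1781}{2} \approx -890.5$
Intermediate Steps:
$X{\left(C \right)} = 0$
$l{\left(D \right)} = -3 + D$ ($l{\left(D \right)} = D - 3 = -3 + D$)
$S{\left(c \right)} = - 3 c$ ($S{\left(c \right)} = c \left(-3 + 0\right) = c \left(-3\right) = - 3 c$)
$w{\left(j,n \right)} = \frac{13}{6}$ ($w{\left(j,n \right)} = - \frac{13}{\left(-3\right) 2} = - \frac{13}{-6} = \left(-13\right) \left(- \frac{1}{6}\right) = \frac{13}{6}$)
$\left(-306 - 105\right) w{\left(18,1 \right)} = \left(-306 - 105\right) \frac{13}{6} = \left(-411\right) \frac{13}{6} = - \frac{1781}{2}$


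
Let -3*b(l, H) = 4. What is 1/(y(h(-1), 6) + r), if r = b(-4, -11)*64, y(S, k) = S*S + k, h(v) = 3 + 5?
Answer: -3/46 ≈ -0.065217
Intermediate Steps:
h(v) = 8
b(l, H) = -4/3 (b(l, H) = -1/3*4 = -4/3)
y(S, k) = k + S**2 (y(S, k) = S**2 + k = k + S**2)
r = -256/3 (r = -4/3*64 = -256/3 ≈ -85.333)
1/(y(h(-1), 6) + r) = 1/((6 + 8**2) - 256/3) = 1/((6 + 64) - 256/3) = 1/(70 - 256/3) = 1/(-46/3) = -3/46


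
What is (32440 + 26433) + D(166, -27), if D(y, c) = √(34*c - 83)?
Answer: 58873 + I*√1001 ≈ 58873.0 + 31.639*I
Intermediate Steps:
D(y, c) = √(-83 + 34*c)
(32440 + 26433) + D(166, -27) = (32440 + 26433) + √(-83 + 34*(-27)) = 58873 + √(-83 - 918) = 58873 + √(-1001) = 58873 + I*√1001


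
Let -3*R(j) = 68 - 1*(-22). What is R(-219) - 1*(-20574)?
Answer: 20544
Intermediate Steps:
R(j) = -30 (R(j) = -(68 - 1*(-22))/3 = -(68 + 22)/3 = -⅓*90 = -30)
R(-219) - 1*(-20574) = -30 - 1*(-20574) = -30 + 20574 = 20544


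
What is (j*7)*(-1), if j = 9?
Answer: -63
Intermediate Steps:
(j*7)*(-1) = (9*7)*(-1) = 63*(-1) = -63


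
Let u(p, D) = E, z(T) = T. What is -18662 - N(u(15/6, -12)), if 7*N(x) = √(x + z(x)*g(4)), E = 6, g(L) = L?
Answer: -18662 - √30/7 ≈ -18663.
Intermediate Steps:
u(p, D) = 6
N(x) = √5*√x/7 (N(x) = √(x + x*4)/7 = √(x + 4*x)/7 = √(5*x)/7 = (√5*√x)/7 = √5*√x/7)
-18662 - N(u(15/6, -12)) = -18662 - √5*√6/7 = -18662 - √30/7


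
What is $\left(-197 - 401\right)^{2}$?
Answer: $357604$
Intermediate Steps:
$\left(-197 - 401\right)^{2} = \left(-598\right)^{2} = 357604$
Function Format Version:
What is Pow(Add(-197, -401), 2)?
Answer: 357604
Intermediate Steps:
Pow(Add(-197, -401), 2) = Pow(-598, 2) = 357604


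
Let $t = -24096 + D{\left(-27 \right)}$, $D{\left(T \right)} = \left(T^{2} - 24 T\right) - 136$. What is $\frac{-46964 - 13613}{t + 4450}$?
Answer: $\frac{60577}{18405} \approx 3.2913$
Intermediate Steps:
$D{\left(T \right)} = -136 + T^{2} - 24 T$
$t = -22855$ ($t = -24096 - \left(-512 - 729\right) = -24096 + \left(-136 + 729 + 648\right) = -24096 + 1241 = -22855$)
$\frac{-46964 - 13613}{t + 4450} = \frac{-46964 - 13613}{-22855 + 4450} = - \frac{60577}{-18405} = \left(-60577\right) \left(- \frac{1}{18405}\right) = \frac{60577}{18405}$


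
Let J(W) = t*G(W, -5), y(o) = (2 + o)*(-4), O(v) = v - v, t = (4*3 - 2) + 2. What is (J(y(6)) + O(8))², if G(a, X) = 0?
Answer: 0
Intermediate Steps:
t = 12 (t = (12 - 2) + 2 = 10 + 2 = 12)
O(v) = 0
y(o) = -8 - 4*o
J(W) = 0 (J(W) = 12*0 = 0)
(J(y(6)) + O(8))² = (0 + 0)² = 0² = 0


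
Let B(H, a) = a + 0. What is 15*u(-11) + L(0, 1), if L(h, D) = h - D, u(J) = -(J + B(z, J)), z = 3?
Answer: 329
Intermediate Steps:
B(H, a) = a
u(J) = -2*J (u(J) = -(J + J) = -2*J)
15*u(-11) + L(0, 1) = 15*(-2*(-11)) + (0 - 1*1) = 15*22 + (0 - 1) = 330 - 1 = 329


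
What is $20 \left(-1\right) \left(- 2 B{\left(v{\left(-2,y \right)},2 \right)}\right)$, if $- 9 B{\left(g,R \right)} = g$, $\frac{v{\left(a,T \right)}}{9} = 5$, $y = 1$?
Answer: $-200$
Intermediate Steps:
$v{\left(a,T \right)} = 45$ ($v{\left(a,T \right)} = 9 \cdot 5 = 45$)
$B{\left(g,R \right)} = - \frac{g}{9}$
$20 \left(-1\right) \left(- 2 B{\left(v{\left(-2,y \right)},2 \right)}\right) = 20 \left(-1\right) \left(- 2 \left(\left(- \frac{1}{9}\right) 45\right)\right) = - 20 \left(\left(-2\right) \left(-5\right)\right) = \left(-20\right) 10 = -200$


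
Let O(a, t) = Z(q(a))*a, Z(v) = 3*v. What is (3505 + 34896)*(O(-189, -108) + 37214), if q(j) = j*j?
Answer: -776337387793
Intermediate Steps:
q(j) = j²
O(a, t) = 3*a³ (O(a, t) = (3*a²)*a = 3*a³)
(3505 + 34896)*(O(-189, -108) + 37214) = (3505 + 34896)*(3*(-189)³ + 37214) = 38401*(3*(-6751269) + 37214) = 38401*(-20253807 + 37214) = 38401*(-20216593) = -776337387793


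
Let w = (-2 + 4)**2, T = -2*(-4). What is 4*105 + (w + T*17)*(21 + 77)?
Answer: 14140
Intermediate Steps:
T = 8
w = 4 (w = 2**2 = 4)
4*105 + (w + T*17)*(21 + 77) = 4*105 + (4 + 8*17)*(21 + 77) = 420 + (4 + 136)*98 = 420 + 140*98 = 420 + 13720 = 14140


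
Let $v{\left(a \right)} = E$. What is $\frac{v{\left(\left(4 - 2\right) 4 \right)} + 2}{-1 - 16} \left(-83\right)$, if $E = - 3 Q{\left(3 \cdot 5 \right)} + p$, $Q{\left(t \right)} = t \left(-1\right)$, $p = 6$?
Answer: $\frac{4399}{17} \approx 258.76$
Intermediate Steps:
$Q{\left(t \right)} = - t$
$E = 51$ ($E = - 3 \left(- 3 \cdot 5\right) + 6 = - 3 \left(\left(-1\right) 15\right) + 6 = \left(-3\right) \left(-15\right) + 6 = 45 + 6 = 51$)
$v{\left(a \right)} = 51$
$\frac{v{\left(\left(4 - 2\right) 4 \right)} + 2}{-1 - 16} \left(-83\right) = \frac{51 + 2}{-1 - 16} \left(-83\right) = \frac{53}{-17} \left(-83\right) = 53 \left(- \frac{1}{17}\right) \left(-83\right) = \left(- \frac{53}{17}\right) \left(-83\right) = \frac{4399}{17}$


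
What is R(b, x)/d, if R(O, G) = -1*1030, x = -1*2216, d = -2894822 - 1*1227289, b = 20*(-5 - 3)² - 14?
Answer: 1030/4122111 ≈ 0.00024987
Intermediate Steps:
b = 1266 (b = 20*(-8)² - 14 = 20*64 - 14 = 1280 - 14 = 1266)
d = -4122111 (d = -2894822 - 1227289 = -4122111)
x = -2216
R(O, G) = -1030
R(b, x)/d = -1030/(-4122111) = -1030*(-1/4122111) = 1030/4122111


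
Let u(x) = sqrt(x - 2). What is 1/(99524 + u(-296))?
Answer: 49762/4952513437 - I*sqrt(298)/9905026874 ≈ 1.0048e-5 - 1.7428e-9*I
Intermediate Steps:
u(x) = sqrt(-2 + x)
1/(99524 + u(-296)) = 1/(99524 + sqrt(-2 - 296)) = 1/(99524 + sqrt(-298)) = 1/(99524 + I*sqrt(298))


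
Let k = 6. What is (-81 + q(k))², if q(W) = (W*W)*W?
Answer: 18225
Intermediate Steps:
q(W) = W³ (q(W) = W²*W = W³)
(-81 + q(k))² = (-81 + 6³)² = (-81 + 216)² = 135² = 18225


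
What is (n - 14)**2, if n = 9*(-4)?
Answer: 2500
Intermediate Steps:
n = -36
(n - 14)**2 = (-36 - 14)**2 = (-50)**2 = 2500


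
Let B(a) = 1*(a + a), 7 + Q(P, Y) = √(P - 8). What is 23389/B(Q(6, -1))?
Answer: -163723/102 - 23389*I*√2/102 ≈ -1605.1 - 324.28*I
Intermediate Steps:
Q(P, Y) = -7 + √(-8 + P) (Q(P, Y) = -7 + √(P - 8) = -7 + √(-8 + P))
B(a) = 2*a (B(a) = 1*(2*a) = 2*a)
23389/B(Q(6, -1)) = 23389/((2*(-7 + √(-8 + 6)))) = 23389/((2*(-7 + √(-2)))) = 23389/((2*(-7 + I*√2))) = 23389/(-14 + 2*I*√2)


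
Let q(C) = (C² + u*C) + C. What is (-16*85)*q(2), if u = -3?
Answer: 0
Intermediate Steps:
q(C) = C² - 2*C (q(C) = (C² - 3*C) + C = C² - 2*C)
(-16*85)*q(2) = (-16*85)*(2*(-2 + 2)) = -2720*0 = -1360*0 = 0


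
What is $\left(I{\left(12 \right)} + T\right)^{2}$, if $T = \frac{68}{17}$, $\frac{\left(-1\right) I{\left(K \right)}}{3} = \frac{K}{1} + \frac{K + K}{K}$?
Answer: $1444$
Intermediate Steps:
$I{\left(K \right)} = -6 - 3 K$ ($I{\left(K \right)} = - 3 \left(\frac{K}{1} + \frac{K + K}{K}\right) = - 3 \left(K 1 + \frac{2 K}{K}\right) = - 3 \left(K + 2\right) = - 3 \left(2 + K\right) = -6 - 3 K$)
$T = 4$ ($T = 68 \cdot \frac{1}{17} = 4$)
$\left(I{\left(12 \right)} + T\right)^{2} = \left(\left(-6 - 36\right) + 4\right)^{2} = \left(-42 + 4\right)^{2} = \left(-38\right)^{2} = 1444$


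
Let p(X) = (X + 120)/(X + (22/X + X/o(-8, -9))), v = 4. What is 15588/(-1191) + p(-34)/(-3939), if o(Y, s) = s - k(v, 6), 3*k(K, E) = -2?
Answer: -265872858254/20315104953 ≈ -13.087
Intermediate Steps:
k(K, E) = -⅔ (k(K, E) = (⅓)*(-2) = -⅔)
o(Y, s) = ⅔ + s (o(Y, s) = s - 1*(-⅔) = s + ⅔ = ⅔ + s)
p(X) = (120 + X)/(22/X + 22*X/25) (p(X) = (X + 120)/(X + (22/X + X/(⅔ - 9))) = (120 + X)/(X + (22/X + X/(-25/3))) = (120 + X)/(X + (22/X + X*(-3/25))) = (120 + X)/(X + (22/X - 3*X/25)) = (120 + X)/(22/X + 22*X/25))
15588/(-1191) + p(-34)/(-3939) = 15588/(-1191) + ((25/22)*(-34)*(120 - 34)/(25 + (-34)²))/(-3939) = 15588*(-1/1191) + ((25/22)*(-34)*86/(25 + 1156))*(-1/3939) = -5196/397 + ((25/22)*(-34)*86/1181)*(-1/3939) = -5196/397 + ((25/22)*(-34)*(1/1181)*86)*(-1/3939) = -5196/397 - 36550/12991*(-1/3939) = -5196/397 + 36550/51171549 = -265872858254/20315104953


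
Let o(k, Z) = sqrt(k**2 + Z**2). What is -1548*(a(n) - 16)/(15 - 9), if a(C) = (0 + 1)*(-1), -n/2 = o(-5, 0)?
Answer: 4386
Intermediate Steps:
o(k, Z) = sqrt(Z**2 + k**2)
n = -10 (n = -2*sqrt(0**2 + (-5)**2) = -2*sqrt(0 + 25) = -2*sqrt(25) = -2*5 = -10)
a(C) = -1 (a(C) = 1*(-1) = -1)
-1548*(a(n) - 16)/(15 - 9) = -1548*(-1 - 16)/(15 - 9) = -(-26316)/6 = -1548*(-17/6) = 4386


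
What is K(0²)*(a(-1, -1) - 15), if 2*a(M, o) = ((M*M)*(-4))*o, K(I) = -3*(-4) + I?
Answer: -156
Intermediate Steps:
K(I) = 12 + I
a(M, o) = -2*o*M² (a(M, o) = (((M*M)*(-4))*o)/2 = ((M²*(-4))*o)/2 = ((-4*M²)*o)/2 = (-4*o*M²)/2 = -2*o*M²)
K(0²)*(a(-1, -1) - 15) = (12 + 0²)*(-2*(-1)*(-1)² - 15) = (12 + 0)*(-2*(-1)*1 - 15) = 12*(2 - 15) = 12*(-13) = -156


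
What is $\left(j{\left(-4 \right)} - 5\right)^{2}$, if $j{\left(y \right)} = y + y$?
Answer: $169$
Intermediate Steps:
$j{\left(y \right)} = 2 y$
$\left(j{\left(-4 \right)} - 5\right)^{2} = \left(2 \left(-4\right) - 5\right)^{2} = \left(-8 - 5\right)^{2} = \left(-13\right)^{2} = 169$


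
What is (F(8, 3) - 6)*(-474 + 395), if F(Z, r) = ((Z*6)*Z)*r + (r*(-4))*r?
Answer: -87690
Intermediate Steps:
F(Z, r) = -4*r**2 + 6*r*Z**2 (F(Z, r) = ((6*Z)*Z)*r + (-4*r)*r = (6*Z**2)*r - 4*r**2 = 6*r*Z**2 - 4*r**2 = -4*r**2 + 6*r*Z**2)
(F(8, 3) - 6)*(-474 + 395) = (2*3*(-2*3 + 3*8**2) - 6)*(-474 + 395) = (2*3*(-6 + 3*64) - 6)*(-79) = (2*3*(-6 + 192) - 6)*(-79) = (2*3*186 - 6)*(-79) = (1116 - 6)*(-79) = 1110*(-79) = -87690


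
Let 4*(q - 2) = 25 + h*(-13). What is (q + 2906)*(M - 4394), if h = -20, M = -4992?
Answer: -55926481/2 ≈ -2.7963e+7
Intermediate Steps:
q = 293/4 (q = 2 + (25 - 20*(-13))/4 = 2 + (25 + 260)/4 = 2 + (¼)*285 = 2 + 285/4 = 293/4 ≈ 73.250)
(q + 2906)*(M - 4394) = (293/4 + 2906)*(-4992 - 4394) = (11917/4)*(-9386) = -55926481/2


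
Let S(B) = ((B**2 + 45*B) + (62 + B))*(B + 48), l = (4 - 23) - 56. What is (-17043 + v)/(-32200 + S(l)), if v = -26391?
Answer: 43434/92599 ≈ 0.46905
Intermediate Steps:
l = -75 (l = -19 - 56 = -75)
S(B) = (48 + B)*(62 + B**2 + 46*B) (S(B) = (62 + B**2 + 46*B)*(48 + B) = (48 + B)*(62 + B**2 + 46*B))
(-17043 + v)/(-32200 + S(l)) = (-17043 - 26391)/(-32200 + (2976 + (-75)**3 + 94*(-75)**2 + 2270*(-75))) = -43434/(-32200 + (2976 - 421875 + 94*5625 - 170250)) = -43434/(-32200 + (2976 - 421875 + 528750 - 170250)) = -43434/(-32200 - 60399) = -43434/(-92599) = -43434*(-1/92599) = 43434/92599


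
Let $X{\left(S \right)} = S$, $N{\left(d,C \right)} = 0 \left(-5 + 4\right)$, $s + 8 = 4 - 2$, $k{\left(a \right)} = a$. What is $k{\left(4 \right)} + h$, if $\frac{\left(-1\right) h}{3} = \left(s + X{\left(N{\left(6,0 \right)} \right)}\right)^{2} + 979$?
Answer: $-3041$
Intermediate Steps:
$s = -6$ ($s = -8 + \left(4 - 2\right) = -8 + 2 = -6$)
$N{\left(d,C \right)} = 0$ ($N{\left(d,C \right)} = 0 \left(-1\right) = 0$)
$h = -3045$ ($h = - 3 \left(\left(-6 + 0\right)^{2} + 979\right) = - 3 \left(\left(-6\right)^{2} + 979\right) = - 3 \left(36 + 979\right) = \left(-3\right) 1015 = -3045$)
$k{\left(4 \right)} + h = 4 - 3045 = -3041$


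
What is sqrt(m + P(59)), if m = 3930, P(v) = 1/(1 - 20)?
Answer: sqrt(1418711)/19 ≈ 62.689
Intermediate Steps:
P(v) = -1/19 (P(v) = 1/(-19) = -1/19)
sqrt(m + P(59)) = sqrt(3930 - 1/19) = sqrt(74669/19) = sqrt(1418711)/19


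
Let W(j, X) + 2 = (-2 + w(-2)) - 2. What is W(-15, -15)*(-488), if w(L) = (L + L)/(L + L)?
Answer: 2440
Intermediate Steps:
w(L) = 1 (w(L) = (2*L)/((2*L)) = (2*L)*(1/(2*L)) = 1)
W(j, X) = -5 (W(j, X) = -2 + ((-2 + 1) - 2) = -2 + (-1 - 2) = -2 - 3 = -5)
W(-15, -15)*(-488) = -5*(-488) = 2440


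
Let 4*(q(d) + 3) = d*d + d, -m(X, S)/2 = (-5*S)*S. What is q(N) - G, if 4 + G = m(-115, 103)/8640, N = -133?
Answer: 3782351/864 ≈ 4377.7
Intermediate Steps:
m(X, S) = 10*S² (m(X, S) = -2*(-5*S)*S = -(-10)*S² = 10*S²)
q(d) = -3 + d/4 + d²/4 (q(d) = -3 + (d*d + d)/4 = -3 + (d² + d)/4 = -3 + (d + d²)/4 = -3 + (d/4 + d²/4) = -3 + d/4 + d²/4)
G = 7153/864 (G = -4 + (10*103²)/8640 = -4 + (10*10609)*(1/8640) = -4 + 106090*(1/8640) = -4 + 10609/864 = 7153/864 ≈ 8.2789)
q(N) - G = (-3 + (¼)*(-133) + (¼)*(-133)²) - 1*7153/864 = (-3 - 133/4 + (¼)*17689) - 7153/864 = (-3 - 133/4 + 17689/4) - 7153/864 = 4386 - 7153/864 = 3782351/864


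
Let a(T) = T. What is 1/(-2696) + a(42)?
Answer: 113231/2696 ≈ 42.000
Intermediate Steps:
1/(-2696) + a(42) = 1/(-2696) + 42 = -1/2696 + 42 = 113231/2696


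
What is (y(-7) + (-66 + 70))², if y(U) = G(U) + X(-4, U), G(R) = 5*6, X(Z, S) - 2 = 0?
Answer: 1296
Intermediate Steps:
X(Z, S) = 2 (X(Z, S) = 2 + 0 = 2)
G(R) = 30
y(U) = 32 (y(U) = 30 + 2 = 32)
(y(-7) + (-66 + 70))² = (32 + (-66 + 70))² = (32 + 4)² = 36² = 1296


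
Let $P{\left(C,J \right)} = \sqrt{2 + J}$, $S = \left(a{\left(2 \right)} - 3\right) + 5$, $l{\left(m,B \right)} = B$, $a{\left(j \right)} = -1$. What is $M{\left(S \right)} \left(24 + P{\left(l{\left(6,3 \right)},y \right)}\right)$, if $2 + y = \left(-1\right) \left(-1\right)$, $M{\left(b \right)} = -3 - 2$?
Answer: $-125$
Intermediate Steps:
$S = 1$ ($S = \left(-1 - 3\right) + 5 = -4 + 5 = 1$)
$M{\left(b \right)} = -5$
$y = -1$ ($y = -2 - -1 = -2 + 1 = -1$)
$M{\left(S \right)} \left(24 + P{\left(l{\left(6,3 \right)},y \right)}\right) = - 5 \left(24 + \sqrt{2 - 1}\right) = - 5 \left(24 + \sqrt{1}\right) = - 5 \left(24 + 1\right) = \left(-5\right) 25 = -125$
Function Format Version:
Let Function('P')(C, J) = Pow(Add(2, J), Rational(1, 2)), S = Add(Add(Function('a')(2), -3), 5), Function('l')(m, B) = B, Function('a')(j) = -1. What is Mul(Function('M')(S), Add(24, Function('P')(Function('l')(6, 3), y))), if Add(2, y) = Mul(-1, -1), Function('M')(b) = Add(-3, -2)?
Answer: -125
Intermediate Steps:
S = 1 (S = Add(Add(-1, -3), 5) = Add(-4, 5) = 1)
Function('M')(b) = -5
y = -1 (y = Add(-2, Mul(-1, -1)) = Add(-2, 1) = -1)
Mul(Function('M')(S), Add(24, Function('P')(Function('l')(6, 3), y))) = Mul(-5, Add(24, Pow(Add(2, -1), Rational(1, 2)))) = Mul(-5, Add(24, Pow(1, Rational(1, 2)))) = Mul(-5, Add(24, 1)) = Mul(-5, 25) = -125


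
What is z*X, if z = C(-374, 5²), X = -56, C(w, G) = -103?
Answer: 5768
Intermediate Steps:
z = -103
z*X = -103*(-56) = 5768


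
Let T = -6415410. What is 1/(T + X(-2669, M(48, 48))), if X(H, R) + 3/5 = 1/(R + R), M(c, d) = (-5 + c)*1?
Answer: -430/2758626553 ≈ -1.5587e-7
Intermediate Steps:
M(c, d) = -5 + c
X(H, R) = -⅗ + 1/(2*R) (X(H, R) = -⅗ + 1/(R + R) = -⅗ + 1/(2*R))
1/(T + X(-2669, M(48, 48))) = 1/(-6415410 + (5 - 6*(-5 + 48))/(10*(-5 + 48))) = 1/(-6415410 + (⅒)*(5 - 6*43)/43) = 1/(-6415410 + (⅒)*(1/43)*(5 - 258)) = 1/(-6415410 + (⅒)*(1/43)*(-253)) = 1/(-6415410 - 253/430) = 1/(-2758626553/430) = -430/2758626553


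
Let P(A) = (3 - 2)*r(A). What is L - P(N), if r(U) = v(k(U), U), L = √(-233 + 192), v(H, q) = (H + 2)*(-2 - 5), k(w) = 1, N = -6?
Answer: 21 + I*√41 ≈ 21.0 + 6.4031*I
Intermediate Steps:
v(H, q) = -14 - 7*H (v(H, q) = (2 + H)*(-7) = -14 - 7*H)
L = I*√41 (L = √(-41) = I*√41 ≈ 6.4031*I)
r(U) = -21 (r(U) = -14 - 7*1 = -14 - 7 = -21)
P(A) = -21 (P(A) = (3 - 2)*(-21) = 1*(-21) = -21)
L - P(N) = I*√41 - 1*(-21) = I*√41 + 21 = 21 + I*√41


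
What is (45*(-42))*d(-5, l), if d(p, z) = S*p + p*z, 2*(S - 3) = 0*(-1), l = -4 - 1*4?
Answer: -47250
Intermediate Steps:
l = -8 (l = -4 - 4 = -8)
S = 3 (S = 3 + (0*(-1))/2 = 3 + (1/2)*0 = 3 + 0 = 3)
d(p, z) = 3*p + p*z
(45*(-42))*d(-5, l) = (45*(-42))*(-5*(3 - 8)) = -(-9450)*(-5) = -1890*25 = -47250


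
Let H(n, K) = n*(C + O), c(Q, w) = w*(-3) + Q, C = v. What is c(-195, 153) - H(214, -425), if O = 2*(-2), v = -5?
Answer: 1272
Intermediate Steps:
O = -4
C = -5
c(Q, w) = Q - 3*w (c(Q, w) = -3*w + Q = Q - 3*w)
H(n, K) = -9*n (H(n, K) = n*(-5 - 4) = n*(-9) = -9*n)
c(-195, 153) - H(214, -425) = (-195 - 3*153) - (-9)*214 = (-195 - 459) - 1*(-1926) = -654 + 1926 = 1272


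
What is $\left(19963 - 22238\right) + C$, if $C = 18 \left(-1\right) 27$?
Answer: $-2761$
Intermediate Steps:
$C = -486$ ($C = \left(-18\right) 27 = -486$)
$\left(19963 - 22238\right) + C = \left(19963 - 22238\right) - 486 = -2275 - 486 = -2761$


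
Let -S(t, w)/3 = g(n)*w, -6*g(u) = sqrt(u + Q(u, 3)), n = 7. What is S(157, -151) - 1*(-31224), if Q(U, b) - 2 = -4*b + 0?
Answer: 31224 - 151*I*sqrt(3)/2 ≈ 31224.0 - 130.77*I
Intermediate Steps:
Q(U, b) = 2 - 4*b (Q(U, b) = 2 + (-4*b + 0) = 2 - 4*b)
g(u) = -sqrt(-10 + u)/6 (g(u) = -sqrt(u + (2 - 4*3))/6 = -sqrt(u + (2 - 12))/6 = -sqrt(u - 10)/6 = -sqrt(-10 + u)/6)
S(t, w) = I*w*sqrt(3)/2 (S(t, w) = -3*(-sqrt(-10 + 7)/6)*w = -3*(-I*sqrt(3)/6)*w = -(-1)*I*w*sqrt(3)/2 = I*w*sqrt(3)/2)
S(157, -151) - 1*(-31224) = (1/2)*I*(-151)*sqrt(3) - 1*(-31224) = -151*I*sqrt(3)/2 + 31224 = 31224 - 151*I*sqrt(3)/2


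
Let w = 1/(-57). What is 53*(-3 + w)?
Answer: -9116/57 ≈ -159.93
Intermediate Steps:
w = -1/57 ≈ -0.017544
53*(-3 + w) = 53*(-3 - 1/57) = 53*(-172/57) = -9116/57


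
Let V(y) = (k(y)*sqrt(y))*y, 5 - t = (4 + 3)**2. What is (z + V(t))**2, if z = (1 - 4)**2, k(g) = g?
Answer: -164916143 + 69696*I*sqrt(11) ≈ -1.6492e+8 + 2.3116e+5*I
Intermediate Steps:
z = 9 (z = (-3)**2 = 9)
t = -44 (t = 5 - (4 + 3)**2 = 5 - 1*7**2 = 5 - 1*49 = 5 - 49 = -44)
V(y) = y**(5/2) (V(y) = (y*sqrt(y))*y = y**(3/2)*y = y**(5/2))
(z + V(t))**2 = (9 + (-44)**(5/2))**2 = (9 + 3872*I*sqrt(11))**2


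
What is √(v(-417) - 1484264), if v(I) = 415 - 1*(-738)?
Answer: I*√1483111 ≈ 1217.8*I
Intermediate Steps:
v(I) = 1153 (v(I) = 415 + 738 = 1153)
√(v(-417) - 1484264) = √(1153 - 1484264) = √(-1483111) = I*√1483111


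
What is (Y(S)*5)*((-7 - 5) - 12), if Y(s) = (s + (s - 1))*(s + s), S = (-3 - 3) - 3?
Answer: -41040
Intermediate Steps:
S = -9 (S = -6 - 3 = -9)
Y(s) = 2*s*(-1 + 2*s) (Y(s) = (s + (-1 + s))*(2*s) = (-1 + 2*s)*(2*s) = 2*s*(-1 + 2*s))
(Y(S)*5)*((-7 - 5) - 12) = ((2*(-9)*(-1 + 2*(-9)))*5)*((-7 - 5) - 12) = ((2*(-9)*(-1 - 18))*5)*(-12 - 12) = ((2*(-9)*(-19))*5)*(-24) = (342*5)*(-24) = 1710*(-24) = -41040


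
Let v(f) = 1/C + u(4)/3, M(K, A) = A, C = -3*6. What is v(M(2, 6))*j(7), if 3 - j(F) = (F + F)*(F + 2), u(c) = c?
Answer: -943/6 ≈ -157.17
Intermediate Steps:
C = -18
j(F) = 3 - 2*F*(2 + F) (j(F) = 3 - (F + F)*(F + 2) = 3 - 2*F*(2 + F))
v(f) = 23/18 (v(f) = 1/(-18) + 4/3 = 1*(-1/18) + 4*(⅓) = -1/18 + 4/3 = 23/18)
v(M(2, 6))*j(7) = 23*(3 - 4*7 - 2*7²)/18 = 23*(3 - 28 - 2*49)/18 = 23*(3 - 28 - 98)/18 = (23/18)*(-123) = -943/6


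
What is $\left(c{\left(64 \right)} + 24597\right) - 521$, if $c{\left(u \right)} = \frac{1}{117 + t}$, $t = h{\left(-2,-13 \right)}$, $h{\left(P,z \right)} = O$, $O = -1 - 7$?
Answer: $\frac{2624285}{109} \approx 24076.0$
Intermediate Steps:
$O = -8$ ($O = -1 - 7 = -8$)
$h{\left(P,z \right)} = -8$
$t = -8$
$c{\left(u \right)} = \frac{1}{109}$ ($c{\left(u \right)} = \frac{1}{117 - 8} = \frac{1}{109}$)
$\left(c{\left(64 \right)} + 24597\right) - 521 = \left(\frac{1}{109} + 24597\right) - 521 = \frac{2681074}{109} - 521 = \frac{2624285}{109}$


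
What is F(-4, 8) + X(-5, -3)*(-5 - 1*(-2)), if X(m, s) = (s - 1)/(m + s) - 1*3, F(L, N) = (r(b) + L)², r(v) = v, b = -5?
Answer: 177/2 ≈ 88.500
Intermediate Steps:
F(L, N) = (-5 + L)²
X(m, s) = -3 + (-1 + s)/(m + s) (X(m, s) = (-1 + s)/(m + s) - 3 = -3 + (-1 + s)/(m + s))
F(-4, 8) + X(-5, -3)*(-5 - 1*(-2)) = (-5 - 4)² + ((-1 - 3*(-5) - 2*(-3))/(-5 - 3))*(-5 - 1*(-2)) = (-9)² + ((-1 + 15 + 6)/(-8))*(-5 + 2) = 81 - ⅛*20*(-3) = 81 - 5/2*(-3) = 81 + 15/2 = 177/2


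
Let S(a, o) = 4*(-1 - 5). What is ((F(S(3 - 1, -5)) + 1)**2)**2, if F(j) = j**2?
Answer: 110841719041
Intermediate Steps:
S(a, o) = -24 (S(a, o) = 4*(-6) = -24)
((F(S(3 - 1, -5)) + 1)**2)**2 = (((-24)**2 + 1)**2)**2 = ((576 + 1)**2)**2 = (577**2)**2 = 332929**2 = 110841719041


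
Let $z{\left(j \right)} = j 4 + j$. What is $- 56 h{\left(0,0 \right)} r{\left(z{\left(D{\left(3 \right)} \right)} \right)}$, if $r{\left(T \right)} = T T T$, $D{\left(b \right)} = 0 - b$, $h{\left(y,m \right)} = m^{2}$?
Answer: $0$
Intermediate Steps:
$D{\left(b \right)} = - b$
$z{\left(j \right)} = 5 j$ ($z{\left(j \right)} = 4 j + j = 5 j$)
$r{\left(T \right)} = T^{3}$ ($r{\left(T \right)} = T^{2} T = T^{3}$)
$- 56 h{\left(0,0 \right)} r{\left(z{\left(D{\left(3 \right)} \right)} \right)} = - 56 \cdot 0^{2} \left(5 \left(\left(-1\right) 3\right)\right)^{3} = \left(-56\right) 0 \left(5 \left(-3\right)\right)^{3} = 0 \left(-15\right)^{3} = 0 \left(-3375\right) = 0$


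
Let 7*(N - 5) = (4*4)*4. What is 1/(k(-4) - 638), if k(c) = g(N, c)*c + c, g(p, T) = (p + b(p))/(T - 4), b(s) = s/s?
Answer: -7/4441 ≈ -0.0015762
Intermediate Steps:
b(s) = 1
N = 99/7 (N = 5 + ((4*4)*4)/7 = 5 + (16*4)/7 = 5 + (⅐)*64 = 5 + 64/7 = 99/7 ≈ 14.143)
g(p, T) = (1 + p)/(-4 + T) (g(p, T) = (p + 1)/(T - 4) = (1 + p)/(-4 + T))
k(c) = c + 106*c/(7*(-4 + c)) (k(c) = ((1 + 99/7)/(-4 + c))*c + c = ((106/7)/(-4 + c))*c + c = (106/(7*(-4 + c)))*c + c = 106*c/(7*(-4 + c)) + c = c + 106*c/(7*(-4 + c)))
1/(k(-4) - 638) = 1/((⅐)*(-4)*(78 + 7*(-4))/(-4 - 4) - 638) = 1/((⅐)*(-4)*(78 - 28)/(-8) - 638) = 1/((⅐)*(-4)*(-⅛)*50 - 638) = 1/(25/7 - 638) = 1/(-4441/7) = -7/4441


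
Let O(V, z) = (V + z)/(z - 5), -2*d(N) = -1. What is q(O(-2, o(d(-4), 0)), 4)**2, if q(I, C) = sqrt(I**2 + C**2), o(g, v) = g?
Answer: 145/9 ≈ 16.111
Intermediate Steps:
d(N) = 1/2 (d(N) = -1/2*(-1) = 1/2)
O(V, z) = (V + z)/(-5 + z)
q(I, C) = sqrt(C**2 + I**2)
q(O(-2, o(d(-4), 0)), 4)**2 = (sqrt(4**2 + ((-2 + 1/2)/(-5 + 1/2))**2))**2 = (sqrt(16 + (-3/2/(-9/2))**2))**2 = (sqrt(16 + (-2/9*(-3/2))**2))**2 = (sqrt(16 + (1/3)**2))**2 = (sqrt(16 + 1/9))**2 = (sqrt(145/9))**2 = (sqrt(145)/3)**2 = 145/9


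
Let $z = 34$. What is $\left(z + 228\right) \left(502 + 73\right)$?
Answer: $150650$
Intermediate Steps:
$\left(z + 228\right) \left(502 + 73\right) = \left(34 + 228\right) \left(502 + 73\right) = 262 \cdot 575 = 150650$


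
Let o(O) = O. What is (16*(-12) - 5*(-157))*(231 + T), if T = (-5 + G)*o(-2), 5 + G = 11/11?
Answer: 147657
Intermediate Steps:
G = -4 (G = -5 + 11/11 = -5 + 11*(1/11) = -5 + 1 = -4)
T = 18 (T = (-5 - 4)*(-2) = -9*(-2) = 18)
(16*(-12) - 5*(-157))*(231 + T) = (16*(-12) - 5*(-157))*(231 + 18) = (-192 + 785)*249 = 593*249 = 147657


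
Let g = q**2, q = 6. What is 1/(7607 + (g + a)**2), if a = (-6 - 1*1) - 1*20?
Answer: 1/7688 ≈ 0.00013007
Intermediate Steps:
g = 36 (g = 6**2 = 36)
a = -27 (a = (-6 - 1) - 20 = -7 - 20 = -27)
1/(7607 + (g + a)**2) = 1/(7607 + (36 - 27)**2) = 1/(7607 + 9**2) = 1/(7607 + 81) = 1/7688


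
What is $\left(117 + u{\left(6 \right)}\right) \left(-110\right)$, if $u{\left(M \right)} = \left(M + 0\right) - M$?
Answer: $-12870$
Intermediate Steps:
$u{\left(M \right)} = 0$ ($u{\left(M \right)} = M - M = 0$)
$\left(117 + u{\left(6 \right)}\right) \left(-110\right) = \left(117 + 0\right) \left(-110\right) = 117 \left(-110\right) = -12870$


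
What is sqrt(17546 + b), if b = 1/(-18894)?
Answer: sqrt(6263627839962)/18894 ≈ 132.46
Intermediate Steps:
b = -1/18894 ≈ -5.2927e-5
sqrt(17546 + b) = sqrt(17546 - 1/18894) = sqrt(331514123/18894) = sqrt(6263627839962)/18894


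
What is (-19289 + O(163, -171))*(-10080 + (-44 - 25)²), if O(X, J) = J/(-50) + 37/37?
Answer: 5128734051/50 ≈ 1.0257e+8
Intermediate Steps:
O(X, J) = 1 - J/50 (O(X, J) = J*(-1/50) + 37*(1/37) = -J/50 + 1 = 1 - J/50)
(-19289 + O(163, -171))*(-10080 + (-44 - 25)²) = (-19289 + (1 - 1/50*(-171)))*(-10080 + (-44 - 25)²) = (-19289 + (1 + 171/50))*(-10080 + (-69)²) = (-19289 + 221/50)*(-10080 + 4761) = -964229/50*(-5319) = 5128734051/50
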